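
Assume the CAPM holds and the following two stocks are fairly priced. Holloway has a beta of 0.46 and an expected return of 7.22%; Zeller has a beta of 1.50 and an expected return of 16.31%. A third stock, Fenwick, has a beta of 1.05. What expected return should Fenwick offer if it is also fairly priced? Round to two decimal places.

MRP (SML slope) = (16.31% − 7.22%) / (1.50 − 0.46) = 9.09% / 1.04 = 8.7404%
R_f (intercept) = 7.22% − 0.46 × 8.7404% = 3.1994%
E(R_Fenwick) = R_f + β × MRP = 3.1994% + 1.05 × 8.7404% = 12.38%

12.38%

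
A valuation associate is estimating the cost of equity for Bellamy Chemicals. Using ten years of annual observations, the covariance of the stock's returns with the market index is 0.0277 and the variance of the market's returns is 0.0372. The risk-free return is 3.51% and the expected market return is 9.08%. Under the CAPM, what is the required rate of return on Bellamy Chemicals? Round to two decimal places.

β = Cov(R_i, R_m) / Var(R_m) = 0.0277 / 0.0372 = 0.7446
MRP = 9.08% − 3.51% = 5.57%
E(R) = R_f + β × MRP = 3.51% + 0.7446 × 5.57% = 7.66%

7.66%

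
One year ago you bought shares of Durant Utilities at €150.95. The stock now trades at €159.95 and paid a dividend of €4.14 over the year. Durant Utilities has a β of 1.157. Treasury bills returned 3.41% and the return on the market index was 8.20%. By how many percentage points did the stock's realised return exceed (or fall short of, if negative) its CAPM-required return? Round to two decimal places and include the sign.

-0.25%

Realised HPR = (P1 + D1 − P0) / P0 = (159.95 + 4.14 − 150.95) / 150.95 = 13.14 / 150.95 = 8.7049%
MRP = 8.20% − 3.41% = 4.79%
CAPM required = R_f + β·MRP = 3.41% + 1.157 × 4.79% = 8.95203%
α = realised − required = 8.7049% − 8.95203% = -0.25%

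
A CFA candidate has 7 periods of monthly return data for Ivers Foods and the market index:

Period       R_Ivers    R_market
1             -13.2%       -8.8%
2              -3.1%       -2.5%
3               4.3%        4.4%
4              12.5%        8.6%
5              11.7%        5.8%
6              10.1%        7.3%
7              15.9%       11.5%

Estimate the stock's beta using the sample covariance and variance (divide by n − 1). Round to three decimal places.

1.450

Mean R_i = (-13.2 − 3.1 + 4.3 + 12.5 + 11.7 + 10.1 + 15.9) / 7 = 5.4571%
Mean R_m = (-8.8 − 2.5 + 4.4 + 8.6 + 5.8 + 7.3 + 11.5) / 7 = 3.7571%
Σ(R_i − R̄_i)(R_m − R̄_m) = 431.2471  ⇒  Cov = 431.2471 / 6 = 71.8745
Σ(R_m − R̄_m)² = 297.3771  ⇒  Var(R_m) = 297.3771 / 6 = 49.5629
β = Cov / Var(R_m) = 71.8745 / 49.5629 = 1.4502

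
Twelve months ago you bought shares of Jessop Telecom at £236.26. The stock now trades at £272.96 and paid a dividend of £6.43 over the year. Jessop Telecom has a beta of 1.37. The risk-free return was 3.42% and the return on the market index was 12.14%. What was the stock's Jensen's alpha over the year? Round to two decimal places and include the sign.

Realised HPR = (P1 + D1 − P0) / P0 = (272.96 + 6.43 − 236.26) / 236.26 = 43.13 / 236.26 = 18.2553%
MRP = 12.14% − 3.42% = 8.72%
CAPM required = R_f + β·MRP = 3.42% + 1.37 × 8.72% = 15.3664%
α = realised − required = 18.2553% − 15.3664% = +2.89%

+2.89%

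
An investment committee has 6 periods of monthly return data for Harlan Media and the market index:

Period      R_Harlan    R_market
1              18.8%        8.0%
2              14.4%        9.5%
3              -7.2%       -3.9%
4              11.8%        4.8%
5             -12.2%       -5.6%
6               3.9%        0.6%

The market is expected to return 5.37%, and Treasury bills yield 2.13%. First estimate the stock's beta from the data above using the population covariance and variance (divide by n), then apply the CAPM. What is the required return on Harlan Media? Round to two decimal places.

Mean R_i = (18.8 + 14.4 − 7.2 + 11.8 − 12.2 + 3.9) / 6 = 4.9167%
Mean R_m = (8.0 + 9.5 − 3.9 + 4.8 − 5.6 + 0.6) / 6 = 2.2333%
Σ(R_i − R̄_i)(R_m − R̄_m) = 376.6967  ⇒  Cov = 376.6967 / 6 = 62.7828
Σ(R_m − R̄_m)² = 194.2933  ⇒  Var(R_m) = 194.2933 / 6 = 32.3822
β = Cov / Var(R_m) = 62.7828 / 32.3822 = 1.9388
MRP = 5.37% − 2.13% = 3.24%
E(R) = R_f + β × MRP = 2.13% + 1.9388 × 3.24% = 8.41%

8.41%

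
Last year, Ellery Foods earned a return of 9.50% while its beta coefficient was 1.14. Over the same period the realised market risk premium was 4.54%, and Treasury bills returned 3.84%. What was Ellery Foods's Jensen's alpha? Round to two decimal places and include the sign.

CAPM benchmark = R_f + β(R_m − R_f) = 3.84% + 1.14 × 4.54% = 9.0156%
α = actual − benchmark = 9.50% − 9.0156% = +0.48%

+0.48%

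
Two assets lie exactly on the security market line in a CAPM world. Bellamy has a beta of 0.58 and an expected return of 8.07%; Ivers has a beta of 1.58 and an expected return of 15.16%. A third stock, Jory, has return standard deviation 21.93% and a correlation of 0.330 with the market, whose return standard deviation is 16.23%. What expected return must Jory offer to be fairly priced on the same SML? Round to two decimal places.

MRP = (15.16% − 8.07%) / (1.58 − 0.58) = 7.0900%
R_f = 8.07% − 0.58 × 7.0900% = 3.9578%
β_Jory = ρ·σ_i/σ_m = 0.330 × 21.93 / 16.23 = 0.4459
E(R_Jory) = R_f + β × MRP = 3.9578% + 0.4459 × 7.0900% = 7.12%

7.12%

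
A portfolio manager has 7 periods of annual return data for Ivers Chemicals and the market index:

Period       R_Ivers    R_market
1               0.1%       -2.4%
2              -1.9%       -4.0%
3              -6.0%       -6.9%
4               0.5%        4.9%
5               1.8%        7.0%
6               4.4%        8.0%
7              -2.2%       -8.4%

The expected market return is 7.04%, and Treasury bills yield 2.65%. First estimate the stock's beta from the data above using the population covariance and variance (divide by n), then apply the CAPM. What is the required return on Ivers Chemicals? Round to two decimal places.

4.50%

Mean R_i = (0.1 − 1.9 − 6.0 + 0.5 + 1.8 + 4.4 − 2.2) / 7 = -0.4714%
Mean R_m = (-2.4 − 4.0 − 6.9 + 4.9 + 7.0 + 8.0 − 8.4) / 7 = -0.2571%
Σ(R_i − R̄_i)(R_m − R̄_m) = 116.6414  ⇒  Cov = 116.6414 / 7 = 16.6631
Σ(R_m − R̄_m)² = 276.4771  ⇒  Var(R_m) = 276.4771 / 7 = 39.4967
β = Cov / Var(R_m) = 16.6631 / 39.4967 = 0.4219
MRP = 7.04% − 2.65% = 4.39%
E(R) = R_f + β × MRP = 2.65% + 0.4219 × 4.39% = 4.50%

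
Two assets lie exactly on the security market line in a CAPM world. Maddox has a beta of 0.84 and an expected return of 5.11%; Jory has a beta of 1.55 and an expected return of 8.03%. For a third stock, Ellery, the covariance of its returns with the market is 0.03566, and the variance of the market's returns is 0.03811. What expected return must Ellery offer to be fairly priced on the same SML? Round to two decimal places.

MRP = (8.03% − 5.11%) / (1.55 − 0.84) = 4.1127%
R_f = 5.11% − 0.84 × 4.1127% = 1.6553%
β_Ellery = Cov / Var(R_m) = 0.03566 / 0.03811 = 0.9357
E(R_Ellery) = R_f + β × MRP = 1.6553% + 0.9357 × 4.1127% = 5.50%

5.50%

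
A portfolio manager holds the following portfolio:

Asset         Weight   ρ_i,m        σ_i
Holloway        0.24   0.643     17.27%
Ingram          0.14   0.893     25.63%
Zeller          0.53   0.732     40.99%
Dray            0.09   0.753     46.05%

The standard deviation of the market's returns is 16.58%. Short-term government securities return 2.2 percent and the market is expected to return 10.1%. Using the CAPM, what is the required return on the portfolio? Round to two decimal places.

β_Holloway = 0.643 × 17.27% / 16.58% = 0.6698
β_Ingram = 0.893 × 25.63% / 16.58% = 1.3804
β_Zeller = 0.732 × 40.99% / 16.58% = 1.8097
β_Dray = 0.753 × 46.05% / 16.58% = 2.0914
β_P = Σ w_i β_i = 0.24×0.6698 + 0.14×1.3804 + 0.53×1.8097 + 0.09×2.0914 = 1.5014
MRP = 10.1% − 2.2% = 7.90%
E(R_P) = R_f + β_P × MRP = 2.2% + 1.5014 × 7.9% = 14.06%

14.06%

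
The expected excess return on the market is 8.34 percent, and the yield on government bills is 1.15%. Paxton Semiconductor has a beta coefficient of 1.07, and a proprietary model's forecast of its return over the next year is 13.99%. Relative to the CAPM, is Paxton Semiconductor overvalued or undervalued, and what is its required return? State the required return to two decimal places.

Undervalued; required return 10.07%

Required return = R_f + β·MRP = 1.15% + 1.07 × 8.34% = 10.07%
Forecast 13.99% > required 10.07% → the stock plots above the SML → undervalued.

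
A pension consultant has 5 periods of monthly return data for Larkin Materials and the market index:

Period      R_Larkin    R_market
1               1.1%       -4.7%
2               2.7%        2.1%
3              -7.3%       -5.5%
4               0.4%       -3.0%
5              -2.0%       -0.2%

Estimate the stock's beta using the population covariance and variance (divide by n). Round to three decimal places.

Mean R_i = (1.1 + 2.7 − 7.3 + 0.4 − 2.0) / 5 = -1.0200%
Mean R_m = (-4.7 + 2.1 − 5.5 − 3.0 − 0.2) / 5 = -2.2600%
Σ(R_i − R̄_i)(R_m − R̄_m) = 28.3240  ⇒  Cov = 28.3240 / 5 = 5.6648
Σ(R_m − R̄_m)² = 40.2520  ⇒  Var(R_m) = 40.2520 / 5 = 8.0504
β = Cov / Var(R_m) = 5.6648 / 8.0504 = 0.7037

0.704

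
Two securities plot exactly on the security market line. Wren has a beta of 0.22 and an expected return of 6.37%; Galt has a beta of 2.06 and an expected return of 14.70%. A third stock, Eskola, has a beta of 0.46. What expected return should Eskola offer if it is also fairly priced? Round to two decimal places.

7.46%

MRP (SML slope) = (14.70% − 6.37%) / (2.06 − 0.22) = 8.33% / 1.84 = 4.5272%
R_f (intercept) = 6.37% − 0.22 × 4.5272% = 5.3740%
E(R_Eskola) = R_f + β × MRP = 5.3740% + 0.46 × 4.5272% = 7.46%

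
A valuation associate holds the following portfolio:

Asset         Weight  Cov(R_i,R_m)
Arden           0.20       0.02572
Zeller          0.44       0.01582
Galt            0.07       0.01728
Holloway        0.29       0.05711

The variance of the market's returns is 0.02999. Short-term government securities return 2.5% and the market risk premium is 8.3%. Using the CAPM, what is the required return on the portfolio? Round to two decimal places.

β_Arden = 0.02572 / 0.02999 = 0.8576
β_Zeller = 0.01582 / 0.02999 = 0.5275
β_Galt = 0.01728 / 0.02999 = 0.5762
β_Holloway = 0.05711 / 0.02999 = 1.9043
β_P = Σ w_i β_i = 0.20×0.8576 + 0.44×0.5275 + 0.07×0.5762 + 0.29×1.9043 = 0.9962
E(R_P) = R_f + β_P × MRP = 2.5% + 0.9962 × 8.3% = 10.77%

10.77%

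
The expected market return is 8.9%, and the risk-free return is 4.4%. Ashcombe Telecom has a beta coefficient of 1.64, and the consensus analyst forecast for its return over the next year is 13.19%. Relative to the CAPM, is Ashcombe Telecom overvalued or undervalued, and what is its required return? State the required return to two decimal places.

Undervalued; required return 11.78%

MRP = 8.9% − 4.4% = 4.50%
Required return = R_f + β·MRP = 4.4% + 1.64 × 4.5% = 11.78%
Forecast 13.19% > required 11.78% → the stock plots above the SML → undervalued.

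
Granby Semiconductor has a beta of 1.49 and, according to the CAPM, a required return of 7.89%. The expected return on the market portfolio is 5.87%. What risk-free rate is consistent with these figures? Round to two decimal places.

E(R) = R_f + β(E(R_m) − R_f) = R_f(1 − β) + β·E(R_m)
7.89% = R_f × (1 − 1.49) + 1.49 × 5.87%
7.89% = R_f × -0.49 + 8.7463%
R_f = (7.89% − 8.7463%) / -0.49 = 1.75%

1.75%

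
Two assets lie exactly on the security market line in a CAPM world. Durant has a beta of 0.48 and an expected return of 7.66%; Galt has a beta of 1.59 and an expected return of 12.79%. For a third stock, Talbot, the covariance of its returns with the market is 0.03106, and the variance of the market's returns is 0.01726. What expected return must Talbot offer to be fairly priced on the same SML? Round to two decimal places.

13.76%

MRP = (12.79% − 7.66%) / (1.59 − 0.48) = 4.6216%
R_f = 7.66% − 0.48 × 4.6216% = 5.4416%
β_Talbot = Cov / Var(R_m) = 0.03106 / 0.01726 = 1.7995
E(R_Talbot) = R_f + β × MRP = 5.4416% + 1.7995 × 4.6216% = 13.76%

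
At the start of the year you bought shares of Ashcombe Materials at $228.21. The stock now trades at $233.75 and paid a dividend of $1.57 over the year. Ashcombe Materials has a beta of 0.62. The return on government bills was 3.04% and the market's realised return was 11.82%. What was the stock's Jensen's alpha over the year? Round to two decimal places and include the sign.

-5.37%

Realised HPR = (P1 + D1 − P0) / P0 = (233.75 + 1.57 − 228.21) / 228.21 = 7.11 / 228.21 = 3.1156%
MRP = 11.82% − 3.04% = 8.78%
CAPM required = R_f + β·MRP = 3.04% + 0.62 × 8.78% = 8.4836%
α = realised − required = 3.1156% − 8.4836% = -5.37%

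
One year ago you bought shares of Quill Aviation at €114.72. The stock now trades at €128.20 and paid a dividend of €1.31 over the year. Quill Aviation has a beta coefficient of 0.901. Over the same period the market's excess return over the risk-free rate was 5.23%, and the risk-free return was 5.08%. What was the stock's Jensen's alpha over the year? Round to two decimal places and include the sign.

+3.10%

Realised HPR = (P1 + D1 − P0) / P0 = (128.20 + 1.31 − 114.72) / 114.72 = 14.79 / 114.72 = 12.8923%
CAPM required = R_f + β·MRP = 5.08% + 0.901 × 5.23% = 9.79223%
α = realised − required = 12.8923% − 9.79223% = +3.10%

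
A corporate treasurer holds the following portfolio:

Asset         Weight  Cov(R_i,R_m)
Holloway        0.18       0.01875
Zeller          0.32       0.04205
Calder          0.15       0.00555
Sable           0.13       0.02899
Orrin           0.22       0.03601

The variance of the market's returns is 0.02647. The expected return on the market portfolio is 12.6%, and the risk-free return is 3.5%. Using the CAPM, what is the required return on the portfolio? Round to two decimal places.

13.59%

β_Holloway = 0.01875 / 0.02647 = 0.7083
β_Zeller = 0.04205 / 0.02647 = 1.5886
β_Calder = 0.00555 / 0.02647 = 0.2097
β_Sable = 0.02899 / 0.02647 = 1.0952
β_Orrin = 0.03601 / 0.02647 = 1.3604
β_P = Σ w_i β_i = 0.18×0.7083 + 0.32×1.5886 + 0.15×0.2097 + 0.13×1.0952 + 0.22×1.3604 = 1.1090
MRP = 12.6% − 3.5% = 9.10%
E(R_P) = R_f + β_P × MRP = 3.5% + 1.1090 × 9.1% = 13.59%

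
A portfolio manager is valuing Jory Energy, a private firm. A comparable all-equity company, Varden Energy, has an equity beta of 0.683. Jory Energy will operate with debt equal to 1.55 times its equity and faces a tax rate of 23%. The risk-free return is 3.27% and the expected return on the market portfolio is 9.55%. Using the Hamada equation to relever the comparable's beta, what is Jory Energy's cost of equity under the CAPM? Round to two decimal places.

12.68%

β_L = β_U × [1 + (1 − t)(D/E)] = 0.683 × [1 + (1 − 0.23) × 1.55]
    = 0.683 × [1 + 0.77 × 1.55] = 0.683 × 2.1935 = 1.4982
MRP = 9.55% − 3.27% = 6.28%
E(R) = R_f + β_L × MRP = 3.27% + 1.4982 × 6.28% = 12.68%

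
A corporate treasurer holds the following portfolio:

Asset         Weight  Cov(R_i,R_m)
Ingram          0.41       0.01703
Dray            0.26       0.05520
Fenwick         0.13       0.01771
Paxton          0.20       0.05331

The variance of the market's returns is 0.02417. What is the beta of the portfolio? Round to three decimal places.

β_Ingram = 0.01703 / 0.02417 = 0.7046
β_Dray = 0.05520 / 0.02417 = 2.2838
β_Fenwick = 0.01771 / 0.02417 = 0.7327
β_Paxton = 0.05331 / 0.02417 = 2.2056
β_P = Σ w_i β_i = 0.41×0.7046 + 0.26×2.2838 + 0.13×0.7327 + 0.20×2.2056 = 1.4190

1.419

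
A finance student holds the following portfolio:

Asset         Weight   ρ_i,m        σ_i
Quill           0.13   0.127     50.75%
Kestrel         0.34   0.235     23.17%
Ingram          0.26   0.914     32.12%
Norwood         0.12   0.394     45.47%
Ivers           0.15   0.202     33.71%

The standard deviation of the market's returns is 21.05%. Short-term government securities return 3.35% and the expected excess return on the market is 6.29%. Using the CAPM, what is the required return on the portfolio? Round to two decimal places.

7.38%

β_Quill = 0.127 × 50.75% / 21.05% = 0.3062
β_Kestrel = 0.235 × 23.17% / 21.05% = 0.2587
β_Ingram = 0.914 × 32.12% / 21.05% = 1.3947
β_Norwood = 0.394 × 45.47% / 21.05% = 0.8511
β_Ivers = 0.202 × 33.71% / 21.05% = 0.3235
β_P = Σ w_i β_i = 0.13×0.3062 + 0.34×0.2587 + 0.26×1.3947 + 0.12×0.8511 + 0.15×0.3235 = 0.6410
E(R_P) = R_f + β_P × MRP = 3.35% + 0.6410 × 6.29% = 7.38%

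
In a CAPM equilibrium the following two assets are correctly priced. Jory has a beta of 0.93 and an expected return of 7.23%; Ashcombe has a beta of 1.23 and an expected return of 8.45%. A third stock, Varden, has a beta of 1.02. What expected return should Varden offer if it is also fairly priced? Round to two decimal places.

MRP (SML slope) = (8.45% − 7.23%) / (1.23 − 0.93) = 1.22% / 0.30 = 4.0667%
R_f (intercept) = 7.23% − 0.93 × 4.0667% = 3.4480%
E(R_Varden) = R_f + β × MRP = 3.4480% + 1.02 × 4.0667% = 7.60%

7.60%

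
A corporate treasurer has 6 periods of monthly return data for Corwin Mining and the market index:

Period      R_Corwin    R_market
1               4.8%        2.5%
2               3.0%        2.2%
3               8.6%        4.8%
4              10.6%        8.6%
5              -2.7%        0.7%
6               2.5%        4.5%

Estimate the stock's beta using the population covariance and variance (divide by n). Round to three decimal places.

1.469

Mean R_i = (4.8 + 3.0 + 8.6 + 10.6 − 2.7 + 2.5) / 6 = 4.4667%
Mean R_m = (2.5 + 2.2 + 4.8 + 8.6 + 0.7 + 4.5) / 6 = 3.8833%
Σ(R_i − R̄_i)(R_m − R̄_m) = 56.3267  ⇒  Cov = 56.3267 / 6 = 9.3878
Σ(R_m − R̄_m)² = 38.3483  ⇒  Var(R_m) = 38.3483 / 6 = 6.3914
β = Cov / Var(R_m) = 9.3878 / 6.3914 = 1.4688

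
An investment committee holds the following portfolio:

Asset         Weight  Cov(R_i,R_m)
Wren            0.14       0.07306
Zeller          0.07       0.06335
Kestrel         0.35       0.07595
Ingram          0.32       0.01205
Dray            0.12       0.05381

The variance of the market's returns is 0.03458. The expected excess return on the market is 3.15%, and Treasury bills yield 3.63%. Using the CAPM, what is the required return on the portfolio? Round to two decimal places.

β_Wren = 0.07306 / 0.03458 = 2.1128
β_Zeller = 0.06335 / 0.03458 = 1.8320
β_Kestrel = 0.07595 / 0.03458 = 2.1964
β_Ingram = 0.01205 / 0.03458 = 0.3485
β_Dray = 0.05381 / 0.03458 = 1.5561
β_P = Σ w_i β_i = 0.14×2.1128 + 0.07×1.8320 + 0.35×2.1964 + 0.32×0.3485 + 0.12×1.5561 = 1.4910
E(R_P) = R_f + β_P × MRP = 3.63% + 1.4910 × 3.15% = 8.33%

8.33%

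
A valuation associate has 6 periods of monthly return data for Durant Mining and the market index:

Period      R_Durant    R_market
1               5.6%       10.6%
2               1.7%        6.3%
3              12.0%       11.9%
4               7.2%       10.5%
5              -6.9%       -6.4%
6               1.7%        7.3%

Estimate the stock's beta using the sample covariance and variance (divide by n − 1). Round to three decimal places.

Mean R_i = (5.6 + 1.7 + 12.0 + 7.2 − 6.9 + 1.7) / 6 = 3.5500%
Mean R_m = (10.6 + 6.3 + 11.9 + 10.5 − 6.4 + 7.3) / 6 = 6.7000%
Σ(R_i − R̄_i)(R_m − R̄_m) = 202.3300  ⇒  Cov = 202.3300 / 5 = 40.4660
Σ(R_m − R̄_m)² = 228.8200  ⇒  Var(R_m) = 228.8200 / 5 = 45.7640
β = Cov / Var(R_m) = 40.4660 / 45.7640 = 0.8842

0.884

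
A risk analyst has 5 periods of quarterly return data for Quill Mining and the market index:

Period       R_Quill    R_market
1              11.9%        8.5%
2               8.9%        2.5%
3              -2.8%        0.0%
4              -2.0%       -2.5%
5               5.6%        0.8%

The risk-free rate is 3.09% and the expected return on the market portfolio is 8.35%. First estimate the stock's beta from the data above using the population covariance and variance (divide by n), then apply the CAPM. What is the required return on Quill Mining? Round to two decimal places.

10.25%

Mean R_i = (11.9 + 8.9 − 2.8 − 2.0 + 5.6) / 5 = 4.3200%
Mean R_m = (8.5 + 2.5 + 0.0 − 2.5 + 0.8) / 5 = 1.8600%
Σ(R_i − R̄_i)(R_m − R̄_m) = 92.7040  ⇒  Cov = 92.7040 / 5 = 18.5408
Σ(R_m − R̄_m)² = 68.0920  ⇒  Var(R_m) = 68.0920 / 5 = 13.6184
β = Cov / Var(R_m) = 18.5408 / 13.6184 = 1.3615
MRP = 8.35% − 3.09% = 5.26%
E(R) = R_f + β × MRP = 3.09% + 1.3615 × 5.26% = 10.25%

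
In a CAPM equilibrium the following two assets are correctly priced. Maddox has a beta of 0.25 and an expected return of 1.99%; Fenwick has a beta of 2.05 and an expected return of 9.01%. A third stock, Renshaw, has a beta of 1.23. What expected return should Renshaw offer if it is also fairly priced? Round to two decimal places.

5.81%

MRP (SML slope) = (9.01% − 1.99%) / (2.05 − 0.25) = 7.02% / 1.80 = 3.9000%
R_f (intercept) = 1.99% − 0.25 × 3.9000% = 1.0150%
E(R_Renshaw) = R_f + β × MRP = 1.0150% + 1.23 × 3.9000% = 5.81%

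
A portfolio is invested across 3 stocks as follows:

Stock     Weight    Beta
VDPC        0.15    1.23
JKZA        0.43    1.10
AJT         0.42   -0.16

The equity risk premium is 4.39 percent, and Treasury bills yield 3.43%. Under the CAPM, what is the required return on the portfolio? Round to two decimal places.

β_P = Σ w_i β_i = 0.15×1.23 + 0.43×1.10 + 0.42×-0.16 = 0.5903
E(R_P) = R_f + β_P × MRP = 3.43% + 0.5903 × 4.39% = 6.02%

6.02%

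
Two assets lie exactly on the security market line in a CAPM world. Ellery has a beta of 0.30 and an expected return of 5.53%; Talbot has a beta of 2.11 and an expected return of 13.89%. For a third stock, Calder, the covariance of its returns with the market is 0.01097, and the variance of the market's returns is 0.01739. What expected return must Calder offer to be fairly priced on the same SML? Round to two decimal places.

MRP = (13.89% − 5.53%) / (2.11 − 0.30) = 4.6188%
R_f = 5.53% − 0.30 × 4.6188% = 4.1444%
β_Calder = Cov / Var(R_m) = 0.01097 / 0.01739 = 0.6308
E(R_Calder) = R_f + β × MRP = 4.1444% + 0.6308 × 4.6188% = 7.06%

7.06%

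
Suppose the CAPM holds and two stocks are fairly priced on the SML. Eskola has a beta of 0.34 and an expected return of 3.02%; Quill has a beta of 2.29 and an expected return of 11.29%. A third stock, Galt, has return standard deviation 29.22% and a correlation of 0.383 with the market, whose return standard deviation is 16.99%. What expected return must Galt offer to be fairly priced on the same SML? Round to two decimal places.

MRP = (11.29% − 3.02%) / (2.29 − 0.34) = 4.2410%
R_f = 3.02% − 0.34 × 4.2410% = 1.5781%
β_Galt = ρ·σ_i/σ_m = 0.383 × 29.22 / 16.99 = 0.6587
E(R_Galt) = R_f + β × MRP = 1.5781% + 0.6587 × 4.2410% = 4.37%

4.37%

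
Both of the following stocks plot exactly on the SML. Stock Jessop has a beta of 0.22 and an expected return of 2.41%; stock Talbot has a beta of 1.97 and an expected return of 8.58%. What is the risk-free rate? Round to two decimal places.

Both satisfy E(R) = R_f + β·MRP, so the slope of the SML is
MRP = (8.58% − 2.41%) / (1.97 − 0.22) = 6.17% / 1.75 = 3.5257%
R_f = E(R_Jessop) − β_Jessop·MRP = 2.41% − 0.22 × 3.5257% = 1.6343%

1.63%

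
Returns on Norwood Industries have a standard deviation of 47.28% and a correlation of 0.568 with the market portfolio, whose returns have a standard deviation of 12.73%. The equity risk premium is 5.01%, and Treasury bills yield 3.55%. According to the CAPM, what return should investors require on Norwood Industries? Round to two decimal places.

β = ρ × σ_i / σ_m = 0.568 × 47.28% / 12.73% = 2.1096
E(R) = 3.55% + 2.1096 × 5.01% = 14.12%

14.12%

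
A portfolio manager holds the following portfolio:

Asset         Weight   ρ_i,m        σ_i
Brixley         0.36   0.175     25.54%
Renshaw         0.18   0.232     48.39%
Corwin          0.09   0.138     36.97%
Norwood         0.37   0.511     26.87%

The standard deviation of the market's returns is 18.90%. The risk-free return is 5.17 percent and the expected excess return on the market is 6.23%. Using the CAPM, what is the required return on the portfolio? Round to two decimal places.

8.19%

β_Brixley = 0.175 × 25.54% / 18.90% = 0.2365
β_Renshaw = 0.232 × 48.39% / 18.90% = 0.5940
β_Corwin = 0.138 × 36.97% / 18.90% = 0.2699
β_Norwood = 0.511 × 26.87% / 18.90% = 0.7265
β_P = Σ w_i β_i = 0.36×0.2365 + 0.18×0.5940 + 0.09×0.2699 + 0.37×0.7265 = 0.4852
E(R_P) = R_f + β_P × MRP = 5.17% + 0.4852 × 6.23% = 8.19%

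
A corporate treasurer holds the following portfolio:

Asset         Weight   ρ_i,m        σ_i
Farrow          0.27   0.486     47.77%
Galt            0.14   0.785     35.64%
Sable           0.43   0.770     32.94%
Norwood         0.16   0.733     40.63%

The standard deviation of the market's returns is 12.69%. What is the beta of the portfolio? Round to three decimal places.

2.038

β_Farrow = 0.486 × 47.77% / 12.69% = 1.8295
β_Galt = 0.785 × 35.64% / 12.69% = 2.2047
β_Sable = 0.770 × 32.94% / 12.69% = 1.9987
β_Norwood = 0.733 × 40.63% / 12.69% = 2.3469
β_P = Σ w_i β_i = 0.27×1.8295 + 0.14×2.2047 + 0.43×1.9987 + 0.16×2.3469 = 2.0376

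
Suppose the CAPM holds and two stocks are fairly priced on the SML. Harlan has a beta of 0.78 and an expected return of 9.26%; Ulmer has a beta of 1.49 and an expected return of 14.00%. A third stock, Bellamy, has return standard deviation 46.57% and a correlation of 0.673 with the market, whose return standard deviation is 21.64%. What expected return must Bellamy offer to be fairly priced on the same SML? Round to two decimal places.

13.72%

MRP = (14.00% − 9.26%) / (1.49 − 0.78) = 6.6761%
R_f = 9.26% − 0.78 × 6.6761% = 4.0526%
β_Bellamy = ρ·σ_i/σ_m = 0.673 × 46.57 / 21.64 = 1.4483
E(R_Bellamy) = R_f + β × MRP = 4.0526% + 1.4483 × 6.6761% = 13.72%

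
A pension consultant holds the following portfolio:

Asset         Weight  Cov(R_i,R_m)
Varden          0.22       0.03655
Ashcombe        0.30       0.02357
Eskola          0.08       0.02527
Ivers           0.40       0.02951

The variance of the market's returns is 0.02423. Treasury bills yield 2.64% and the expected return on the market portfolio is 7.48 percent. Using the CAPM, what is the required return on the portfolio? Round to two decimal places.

β_Varden = 0.03655 / 0.02423 = 1.5085
β_Ashcombe = 0.02357 / 0.02423 = 0.9728
β_Eskola = 0.02527 / 0.02423 = 1.0429
β_Ivers = 0.02951 / 0.02423 = 1.2179
β_P = Σ w_i β_i = 0.22×1.5085 + 0.30×0.9728 + 0.08×1.0429 + 0.40×1.2179 = 1.1943
MRP = 7.48% − 2.64% = 4.84%
E(R_P) = R_f + β_P × MRP = 2.64% + 1.1943 × 4.84% = 8.42%

8.42%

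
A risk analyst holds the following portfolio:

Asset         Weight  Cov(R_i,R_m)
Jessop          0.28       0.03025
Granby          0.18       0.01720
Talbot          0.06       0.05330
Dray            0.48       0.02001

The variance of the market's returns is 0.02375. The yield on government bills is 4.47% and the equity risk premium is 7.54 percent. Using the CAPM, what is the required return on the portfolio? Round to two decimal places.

12.21%

β_Jessop = 0.03025 / 0.02375 = 1.2737
β_Granby = 0.01720 / 0.02375 = 0.7242
β_Talbot = 0.05330 / 0.02375 = 2.2442
β_Dray = 0.02001 / 0.02375 = 0.8425
β_P = Σ w_i β_i = 0.28×1.2737 + 0.18×0.7242 + 0.06×2.2442 + 0.48×0.8425 = 1.0260
E(R_P) = R_f + β_P × MRP = 4.47% + 1.0260 × 7.54% = 12.21%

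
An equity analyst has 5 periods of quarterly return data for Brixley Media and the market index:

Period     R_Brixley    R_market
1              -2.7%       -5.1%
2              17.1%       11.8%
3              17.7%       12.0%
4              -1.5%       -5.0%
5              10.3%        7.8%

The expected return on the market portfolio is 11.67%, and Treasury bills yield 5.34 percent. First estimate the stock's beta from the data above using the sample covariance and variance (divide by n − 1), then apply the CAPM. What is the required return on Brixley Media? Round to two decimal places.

12.45%

Mean R_i = (-2.7 + 17.1 + 17.7 − 1.5 + 10.3) / 5 = 8.1800%
Mean R_m = (-5.1 + 11.8 + 12.0 − 5.0 + 7.8) / 5 = 4.3000%
Σ(R_i − R̄_i)(R_m − R̄_m) = 339.9200  ⇒  Cov = 339.9200 / 4 = 84.9800
Σ(R_m − R̄_m)² = 302.6400  ⇒  Var(R_m) = 302.6400 / 4 = 75.6600
β = Cov / Var(R_m) = 84.9800 / 75.6600 = 1.1232
MRP = 11.67% − 5.34% = 6.33%
E(R) = R_f + β × MRP = 5.34% + 1.1232 × 6.33% = 12.45%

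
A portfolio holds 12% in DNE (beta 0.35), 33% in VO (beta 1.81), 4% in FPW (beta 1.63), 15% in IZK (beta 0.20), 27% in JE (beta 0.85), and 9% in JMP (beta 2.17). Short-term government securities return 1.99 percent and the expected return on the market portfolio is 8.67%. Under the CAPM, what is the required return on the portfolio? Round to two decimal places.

β_P = Σ w_i β_i = 0.12×0.35 + 0.33×1.81 + 0.04×1.63 + 0.15×0.20 + 0.27×0.85 + 0.09×2.17 = 1.1593
MRP = 8.67% − 1.99% = 6.68%
E(R_P) = R_f + β_P × MRP = 1.99% + 1.1593 × 6.68% = 9.73%

9.73%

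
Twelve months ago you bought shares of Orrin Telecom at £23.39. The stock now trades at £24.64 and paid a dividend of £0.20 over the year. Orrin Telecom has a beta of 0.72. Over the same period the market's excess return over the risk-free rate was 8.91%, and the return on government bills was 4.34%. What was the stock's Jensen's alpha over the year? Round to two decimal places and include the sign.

Realised HPR = (P1 + D1 − P0) / P0 = (24.64 + 0.20 − 23.39) / 23.39 = 1.45 / 23.39 = 6.1992%
CAPM required = R_f + β·MRP = 4.34% + 0.72 × 8.91% = 10.7552%
α = realised − required = 6.1992% − 10.7552% = -4.56%

-4.56%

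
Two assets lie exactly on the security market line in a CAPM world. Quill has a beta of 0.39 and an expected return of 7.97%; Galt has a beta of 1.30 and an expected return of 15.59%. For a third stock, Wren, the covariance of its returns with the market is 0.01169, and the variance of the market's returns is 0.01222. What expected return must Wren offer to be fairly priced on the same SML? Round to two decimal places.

12.71%

MRP = (15.59% − 7.97%) / (1.30 − 0.39) = 8.3736%
R_f = 7.97% − 0.39 × 8.3736% = 4.7043%
β_Wren = Cov / Var(R_m) = 0.01169 / 0.01222 = 0.9566
E(R_Wren) = R_f + β × MRP = 4.7043% + 0.9566 × 8.3736% = 12.71%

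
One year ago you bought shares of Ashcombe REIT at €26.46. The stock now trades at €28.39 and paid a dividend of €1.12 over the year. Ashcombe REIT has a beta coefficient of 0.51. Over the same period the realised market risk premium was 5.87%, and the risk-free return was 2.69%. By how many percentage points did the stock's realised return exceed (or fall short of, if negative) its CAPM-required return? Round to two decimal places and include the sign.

Realised HPR = (P1 + D1 − P0) / P0 = (28.39 + 1.12 − 26.46) / 26.46 = 3.05 / 26.46 = 11.5268%
CAPM required = R_f + β·MRP = 2.69% + 0.51 × 5.87% = 5.6837%
α = realised − required = 11.5268% − 5.6837% = +5.84%

+5.84%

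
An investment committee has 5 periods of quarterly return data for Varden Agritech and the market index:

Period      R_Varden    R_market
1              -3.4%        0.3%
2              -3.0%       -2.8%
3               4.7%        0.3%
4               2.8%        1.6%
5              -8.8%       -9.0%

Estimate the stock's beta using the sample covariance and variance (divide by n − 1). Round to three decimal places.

1.062

Mean R_i = (-3.4 − 3.0 + 4.7 + 2.8 − 8.8) / 5 = -1.5400%
Mean R_m = (0.3 − 2.8 + 0.3 + 1.6 − 9.0) / 5 = -1.9200%
Σ(R_i − R̄_i)(R_m − R̄_m) = 77.6860  ⇒  Cov = 77.6860 / 4 = 19.4215
Σ(R_m − R̄_m)² = 73.1480  ⇒  Var(R_m) = 73.1480 / 4 = 18.2870
β = Cov / Var(R_m) = 19.4215 / 18.2870 = 1.0620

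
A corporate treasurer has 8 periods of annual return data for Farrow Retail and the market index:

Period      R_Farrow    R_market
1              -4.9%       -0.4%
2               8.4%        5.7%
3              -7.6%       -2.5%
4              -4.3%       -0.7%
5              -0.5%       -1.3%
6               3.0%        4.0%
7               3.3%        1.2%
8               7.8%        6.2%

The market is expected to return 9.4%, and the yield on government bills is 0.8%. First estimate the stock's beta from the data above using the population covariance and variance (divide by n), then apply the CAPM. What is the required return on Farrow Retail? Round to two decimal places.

14.95%

Mean R_i = (-4.9 + 8.4 − 7.6 − 4.3 − 0.5 + 3.0 + 3.3 + 7.8) / 8 = 0.6500%
Mean R_m = (-0.4 + 5.7 − 2.5 − 0.7 − 1.3 + 4.0 + 1.2 + 6.2) / 8 = 1.5250%
Σ(R_i − R̄_i)(R_m − R̄_m) = 128.8900  ⇒  Cov = 128.8900 / 8 = 16.1113
Σ(R_m − R̄_m)² = 78.3550  ⇒  Var(R_m) = 78.3550 / 8 = 9.7944
β = Cov / Var(R_m) = 16.1113 / 9.7944 = 1.6450
MRP = 9.4% − 0.8% = 8.60%
E(R) = R_f + β × MRP = 0.8% + 1.6450 × 8.6% = 14.95%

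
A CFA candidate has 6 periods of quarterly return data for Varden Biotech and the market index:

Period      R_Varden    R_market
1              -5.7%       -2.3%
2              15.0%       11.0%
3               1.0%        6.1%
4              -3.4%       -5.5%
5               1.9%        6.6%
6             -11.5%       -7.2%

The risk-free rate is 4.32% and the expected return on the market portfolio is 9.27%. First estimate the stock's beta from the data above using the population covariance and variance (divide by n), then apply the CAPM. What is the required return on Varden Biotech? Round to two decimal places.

Mean R_i = (-5.7 + 15.0 + 1.0 − 3.4 + 1.9 − 11.5) / 6 = -0.4500%
Mean R_m = (-2.3 + 11.0 + 6.1 − 5.5 + 6.6 − 7.2) / 6 = 1.4500%
Σ(R_i − R̄_i)(R_m − R̄_m) = 302.1650  ⇒  Cov = 302.1650 / 6 = 50.3608
Σ(R_m − R̄_m)² = 276.5350  ⇒  Var(R_m) = 276.5350 / 6 = 46.0892
β = Cov / Var(R_m) = 50.3608 / 46.0892 = 1.0927
MRP = 9.27% − 4.32% = 4.95%
E(R) = R_f + β × MRP = 4.32% + 1.0927 × 4.95% = 9.73%

9.73%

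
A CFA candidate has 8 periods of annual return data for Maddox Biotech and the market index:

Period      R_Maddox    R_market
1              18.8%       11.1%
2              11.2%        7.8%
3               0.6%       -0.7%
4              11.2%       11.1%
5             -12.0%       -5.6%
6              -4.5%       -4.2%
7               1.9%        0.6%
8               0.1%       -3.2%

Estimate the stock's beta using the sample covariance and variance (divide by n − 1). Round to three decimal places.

Mean R_i = (18.8 + 11.2 + 0.6 + 11.2 − 12.0 − 4.5 + 1.9 + 0.1) / 8 = 3.4125%
Mean R_m = (11.1 + 7.8 − 0.7 + 11.1 − 5.6 − 4.2 + 0.6 − 3.2) / 8 = 2.1125%
Σ(R_i − R̄_i)(R_m − R̄_m) = 449.1888  ⇒  Cov = 449.1888 / 7 = 64.1698
Σ(R_m − R̄_m)² = 331.6488  ⇒  Var(R_m) = 331.6488 / 7 = 47.3784
β = Cov / Var(R_m) = 64.1698 / 47.3784 = 1.3544

1.354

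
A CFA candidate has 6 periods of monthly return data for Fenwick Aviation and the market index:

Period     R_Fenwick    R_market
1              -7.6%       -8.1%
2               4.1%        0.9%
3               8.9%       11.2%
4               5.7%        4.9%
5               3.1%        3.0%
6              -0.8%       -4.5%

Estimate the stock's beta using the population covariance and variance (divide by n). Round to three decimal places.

0.802

Mean R_i = (-7.6 + 4.1 + 8.9 + 5.7 + 3.1 − 0.8) / 6 = 2.2333%
Mean R_m = (-8.1 + 0.9 + 11.2 + 4.9 + 3.0 − 4.5) / 6 = 1.2333%
Σ(R_i − R̄_i)(R_m − R̄_m) = 189.2333  ⇒  Cov = 189.2333 / 6 = 31.5389
Σ(R_m − R̄_m)² = 235.9933  ⇒  Var(R_m) = 235.9933 / 6 = 39.3322
β = Cov / Var(R_m) = 31.5389 / 39.3322 = 0.8019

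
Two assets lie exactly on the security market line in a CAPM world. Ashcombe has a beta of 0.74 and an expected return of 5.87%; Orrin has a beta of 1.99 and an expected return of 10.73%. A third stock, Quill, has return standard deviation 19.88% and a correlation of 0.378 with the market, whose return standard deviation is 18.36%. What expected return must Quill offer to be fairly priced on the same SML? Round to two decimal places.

4.58%

MRP = (10.73% − 5.87%) / (1.99 − 0.74) = 3.8880%
R_f = 5.87% − 0.74 × 3.8880% = 2.9929%
β_Quill = ρ·σ_i/σ_m = 0.378 × 19.88 / 18.36 = 0.4093
E(R_Quill) = R_f + β × MRP = 2.9929% + 0.4093 × 3.8880% = 4.58%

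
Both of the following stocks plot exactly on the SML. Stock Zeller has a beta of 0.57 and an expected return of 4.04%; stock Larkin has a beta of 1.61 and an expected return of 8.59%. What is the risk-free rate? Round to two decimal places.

Both satisfy E(R) = R_f + β·MRP, so the slope of the SML is
MRP = (8.59% − 4.04%) / (1.61 − 0.57) = 4.55% / 1.04 = 4.3750%
R_f = E(R_Zeller) − β_Zeller·MRP = 4.04% − 0.57 × 4.3750% = 1.5463%

1.55%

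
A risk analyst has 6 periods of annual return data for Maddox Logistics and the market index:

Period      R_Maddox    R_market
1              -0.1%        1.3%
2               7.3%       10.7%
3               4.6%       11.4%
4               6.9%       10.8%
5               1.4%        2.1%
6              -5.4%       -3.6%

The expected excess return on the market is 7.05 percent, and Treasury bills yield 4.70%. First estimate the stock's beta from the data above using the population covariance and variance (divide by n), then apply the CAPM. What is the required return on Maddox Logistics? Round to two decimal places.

Mean R_i = (-0.1 + 7.3 + 4.6 + 6.9 + 1.4 − 5.4) / 6 = 2.4500%
Mean R_m = (1.3 + 10.7 + 11.4 + 10.8 + 2.1 − 3.6) / 6 = 5.4500%
Σ(R_i − R̄_i)(R_m − R̄_m) = 147.2050  ⇒  Cov = 147.2050 / 6 = 24.5342
Σ(R_m − R̄_m)² = 201.9350  ⇒  Var(R_m) = 201.9350 / 6 = 33.6558
β = Cov / Var(R_m) = 24.5342 / 33.6558 = 0.7290
E(R) = R_f + β × MRP = 4.70% + 0.7290 × 7.05% = 9.84%

9.84%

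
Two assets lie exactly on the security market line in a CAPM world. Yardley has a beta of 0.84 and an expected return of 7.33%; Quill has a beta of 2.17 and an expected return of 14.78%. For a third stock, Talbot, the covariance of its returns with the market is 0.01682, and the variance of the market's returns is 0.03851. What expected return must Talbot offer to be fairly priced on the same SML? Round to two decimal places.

MRP = (14.78% − 7.33%) / (2.17 − 0.84) = 5.6015%
R_f = 7.33% − 0.84 × 5.6015% = 2.6247%
β_Talbot = Cov / Var(R_m) = 0.01682 / 0.03851 = 0.4368
E(R_Talbot) = R_f + β × MRP = 2.6247% + 0.4368 × 5.6015% = 5.07%

5.07%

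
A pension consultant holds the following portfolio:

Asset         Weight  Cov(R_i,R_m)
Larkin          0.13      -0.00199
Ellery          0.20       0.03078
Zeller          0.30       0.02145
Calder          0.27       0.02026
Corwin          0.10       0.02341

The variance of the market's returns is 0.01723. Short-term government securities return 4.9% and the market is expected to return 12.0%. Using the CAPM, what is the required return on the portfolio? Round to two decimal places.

β_Larkin = -0.00199 / 0.01723 = -0.1155
β_Ellery = 0.03078 / 0.01723 = 1.7864
β_Zeller = 0.02145 / 0.01723 = 1.2449
β_Calder = 0.02026 / 0.01723 = 1.1759
β_Corwin = 0.02341 / 0.01723 = 1.3587
β_P = Σ w_i β_i = 0.13×-0.1155 + 0.20×1.7864 + 0.30×1.2449 + 0.27×1.1759 + 0.10×1.3587 = 1.1691
MRP = 12.0% − 4.9% = 7.10%
E(R_P) = R_f + β_P × MRP = 4.9% + 1.1691 × 7.1% = 13.20%

13.20%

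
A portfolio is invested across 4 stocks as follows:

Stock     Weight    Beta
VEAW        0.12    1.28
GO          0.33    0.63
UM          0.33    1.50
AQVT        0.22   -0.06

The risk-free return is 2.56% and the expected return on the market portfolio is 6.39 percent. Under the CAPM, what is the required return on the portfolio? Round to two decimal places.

β_P = Σ w_i β_i = 0.12×1.28 + 0.33×0.63 + 0.33×1.50 + 0.22×-0.06 = 0.8433
MRP = 6.39% − 2.56% = 3.83%
E(R_P) = R_f + β_P × MRP = 2.56% + 0.8433 × 3.83% = 5.79%

5.79%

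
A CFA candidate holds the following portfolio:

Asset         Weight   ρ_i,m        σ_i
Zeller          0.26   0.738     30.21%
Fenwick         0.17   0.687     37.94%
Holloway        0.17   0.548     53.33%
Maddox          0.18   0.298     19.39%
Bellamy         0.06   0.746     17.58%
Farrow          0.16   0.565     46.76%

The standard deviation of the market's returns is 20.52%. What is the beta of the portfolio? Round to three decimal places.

β_Zeller = 0.738 × 30.21% / 20.52% = 1.0865
β_Fenwick = 0.687 × 37.94% / 20.52% = 1.2702
β_Holloway = 0.548 × 53.33% / 20.52% = 1.4242
β_Maddox = 0.298 × 19.39% / 20.52% = 0.2816
β_Bellamy = 0.746 × 17.58% / 20.52% = 0.6391
β_Farrow = 0.565 × 46.76% / 20.52% = 1.2875
β_P = Σ w_i β_i = 0.26×1.0865 + 0.17×1.2702 + 0.17×1.4242 + 0.18×0.2816 + 0.06×0.6391 + 0.16×1.2875 = 1.0356

1.036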